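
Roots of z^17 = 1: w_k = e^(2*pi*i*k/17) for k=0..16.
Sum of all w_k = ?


The sum of all 17th roots of unity is 0.
Geometric series: (1 - w^17)/(1 - w) = (1-1)/(1-w) = 0 since w^17 = 1, w ≠ 1.
Alternatively: coefficient of z^16 in z^17 - 1 is 0.

0


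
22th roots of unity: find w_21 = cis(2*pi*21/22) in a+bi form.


Angle = 360*21/22 = 343.6364°
a = cos(343.6364°) = 0.9595
b = sin(343.6364°) = -0.2817

0.9595 - 0.2817i


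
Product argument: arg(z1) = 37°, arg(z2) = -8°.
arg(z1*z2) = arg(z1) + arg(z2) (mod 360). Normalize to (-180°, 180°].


arg(z1*z2) = 37° - 8° = 29°
Normalized to (-180°, 180°]: 29°

29°


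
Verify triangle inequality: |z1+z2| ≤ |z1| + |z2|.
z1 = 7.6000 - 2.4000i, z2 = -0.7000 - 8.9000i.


|z1| = sqrt(7.6^2 + (-2.4)^2) = sqrt(63.52) = 7.9699
|z2| = sqrt((-0.7)^2 + (-8.9)^2) = sqrt(79.7) = 8.9275
z1+z2 = 6.9000 - 11.3000i
|z1+z2| = sqrt(175.3) = 13.2401
|z1|+|z2| = 7.9699 + 8.9275 = 16.8974

|z1+z2| = 13.2401 ≤ |z1|+|z2| = 16.8974 (verified)


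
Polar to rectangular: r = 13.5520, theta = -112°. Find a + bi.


a = 13.5520*cos(-112°) = 13.5520*(-0.37461) = -5.0767
b = 13.5520*sin(-112°) = 13.5520*(-0.927184) = -12.5652

-5.0767 - 12.5652i


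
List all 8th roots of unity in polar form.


The 8th roots of unity are cis(360k/8°) for k=0..7
Angle step = 360/8 = 45°
Primitive root: cis(45°)
Primitive root = 0.7071 + 0.7071i

8 roots at angles: 0°, 45°, 90°, 135°, 180°, 225°, 270°, 315°


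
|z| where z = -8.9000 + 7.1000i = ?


|z| = sqrt((-8.9)^2 + 7.1^2) = sqrt(79.21 + 50.41) = sqrt(129.62) = 11.3851

|z| = 11.3851


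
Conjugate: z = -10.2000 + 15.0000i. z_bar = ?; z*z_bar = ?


z_bar = -10.2000 - 15.0000i
z*z_bar = (-10.2)^2 + 15^2 = 104.04 + 225 = 329.04

z_bar = -10.2000 - 15.0000i, z*z_bar = 329.04


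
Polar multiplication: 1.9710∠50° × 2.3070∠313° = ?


r = 1.9710 * 2.3070 = 4.5471
theta = 50° + 313° = 363° = 3° (mod 360)

4.5471 cis(3°)


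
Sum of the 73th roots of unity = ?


The sum of all 73th roots of unity is 0.
Geometric series: (1 - w^73)/(1 - w) = (1-1)/(1-w) = 0 since w^73 = 1, w ≠ 1.
Alternatively: coefficient of z^72 in z^73 - 1 is 0.

0


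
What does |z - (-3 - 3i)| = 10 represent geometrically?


|z - z0| = r is a circle with center z0 and radius r.
Center = (-3, -3), radius = 10

Circle with center (-3, -3) and radius 10


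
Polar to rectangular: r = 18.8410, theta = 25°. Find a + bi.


a = 18.8410*cos(25°) = 18.8410*0.906308 = 17.0757
b = 18.8410*sin(25°) = 18.8410*0.42262 = 7.9626

17.0757 + 7.9626i


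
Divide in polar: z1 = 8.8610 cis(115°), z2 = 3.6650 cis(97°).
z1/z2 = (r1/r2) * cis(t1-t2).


r = 8.8610 / 3.6650 = 2.4177
theta = 115° - 97° = 18° = 18° (mod 360)

2.4177 cis(18°)


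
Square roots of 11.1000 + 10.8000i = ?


|z| = sqrt(123.21+116.64) = 15.4871
sqrt((|z|+a)/2) = sqrt((15.4871+11.1)/2) = sqrt(13.2935) = 3.6460
sqrt((|z|-a)/2) = sqrt((15.4871-11.1)/2) = sqrt(2.1935) = 1.4811

±(3.6460 + 1.4811i) i.e. 3.6460 + 1.4811i and -3.6460 - 1.4811i


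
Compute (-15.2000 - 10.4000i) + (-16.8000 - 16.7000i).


Real: -15.2 - 16.8 = -32
Imag: -10.4 - 16.7 = -27.1

-32.0000 - 27.1000i


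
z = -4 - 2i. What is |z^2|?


|z| = sqrt(16+4) = sqrt(20) = 4.4721
|z^2| = |z|^2 = (sqrt(20))^2 = 20

|z^2| = 20


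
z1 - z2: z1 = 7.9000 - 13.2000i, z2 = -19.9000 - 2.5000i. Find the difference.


Real: 7.9 + 19.9 = 27.8
Imag: -13.2 + 2.5 = -10.7

27.8000 - 10.7000i


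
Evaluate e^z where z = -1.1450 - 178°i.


e^-1.1450 = 0.3182
cos(-178°) = -0.9994
sin(-178°) = -0.0349
Real = 0.3182*(-0.9994) = -0.3180
Imag = 0.3182*(-0.0349) = -0.0111

-0.3180 - 0.0111i


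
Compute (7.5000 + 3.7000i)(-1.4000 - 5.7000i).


Real = 7.5*(-1.4) - 3.7*(-5.7) = -10.5 - (-21.09) = 10.59
Imag = 7.5*(-5.7) - (1.4)*3.7 = -42.75 - (5.18) = -47.93

10.5900 - 47.9300i


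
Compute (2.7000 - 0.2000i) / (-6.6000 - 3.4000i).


Conjugate of z2 = -6.6000 + 3.4000i
Numerator: (2.7000 - 0.2000i)(-6.6000 + 3.4000i) = -17.1400 + 10.5000i
Denominator: (-6.6)^2 + (-3.4)^2 = 55.12
Result = (-17.1400 + 10.5000i)/55.12

-0.3110 + 0.1905i


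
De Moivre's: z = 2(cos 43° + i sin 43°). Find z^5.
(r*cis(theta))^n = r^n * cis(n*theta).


r^5 = 2^5 = 32
n*theta = 5*43° = 215° = 215° (mod 360)
a = 32*cos(215°) = -26.2129
b = 32*sin(215°) = -18.3544

32 cis(215°) = -26.2129 - 18.3544i


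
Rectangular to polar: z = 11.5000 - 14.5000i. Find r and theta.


r = sqrt(132.25+210.25) = sqrt(342.5) = 18.5068
theta = atan2(-14.5, 11.5) = -51.5819 degrees

r = 18.5068, theta = -51.5819 degrees


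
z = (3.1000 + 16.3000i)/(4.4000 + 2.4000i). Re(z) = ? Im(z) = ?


Multiply by conjugate: (3.1000 + 16.3000i)(4.4000 - 2.4000i) / (4.4^2 + 2.4^2)
Numerator real = 3.1*4.4 + 16.3*2.4 = 52.76
Numerator imag = 16.3*4.4 - 3.1*2.4 = 64.28
Denominator = 25.12
Re(z) = 52.76/25.12 = 2.1003
Im(z) = 64.28/25.12 = 2.5589

Re(z) = 2.1003, Im(z) = 2.5589


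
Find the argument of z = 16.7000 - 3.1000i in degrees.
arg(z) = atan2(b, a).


Re = 16.7, Im = -3.1
arg = atan2(-3.1, 16.7) = -10.5160 degrees

arg(z) = -10.5160 degrees


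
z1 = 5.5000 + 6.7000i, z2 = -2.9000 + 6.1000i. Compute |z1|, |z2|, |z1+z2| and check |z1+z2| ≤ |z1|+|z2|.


|z1| = sqrt(5.5^2 + 6.7^2) = sqrt(75.14) = 8.6683
|z2| = sqrt((-2.9)^2 + 6.1^2) = sqrt(45.62) = 6.7543
z1+z2 = 2.6000 + 12.8000i
|z1+z2| = sqrt(170.6) = 13.0614
|z1|+|z2| = 8.6683 + 6.7543 = 15.4226

|z1+z2| = 13.0614 ≤ |z1|+|z2| = 15.4226 (verified)


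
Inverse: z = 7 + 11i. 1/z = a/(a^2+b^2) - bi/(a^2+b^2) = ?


|z|^2 = 49+121 = 170
1/z = (7 - 11i)/170

1/z = 0.0412 - 0.0647i


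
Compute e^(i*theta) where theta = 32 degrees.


cos(32°) = 0.8480
sin(32°) = 0.5299

e^(i*32°) = 0.8480 + 0.5299i


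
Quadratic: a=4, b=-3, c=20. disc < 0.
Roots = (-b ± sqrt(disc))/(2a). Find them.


disc = (-3)^2 - 4*4*20 = 9 - 320 = -311
sqrt(|disc|) = sqrt(311) = 17.6352
Real part = 3/(2*4) = 0.3750
Imag part = 17.6352/(2*4) = 2.2044

0.3750 ± 2.2044i


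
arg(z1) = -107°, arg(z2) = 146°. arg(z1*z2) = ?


arg(z1*z2) = -107° + 146° = 39°
Normalized to (-180°, 180°]: 39°

39°


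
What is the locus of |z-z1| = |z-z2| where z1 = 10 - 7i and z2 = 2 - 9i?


Equal distances means the locus is the perpendicular bisector of z1 and z2.
Midpoint = ((10+2)/2, (-7+(-9))/2) = (6.0000, -8.0000)

Perpendicular bisector through (6.0000, -8.0000)


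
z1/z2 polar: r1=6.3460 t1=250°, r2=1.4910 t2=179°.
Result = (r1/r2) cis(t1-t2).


r = 6.3460 / 1.4910 = 4.2562
theta = 250° - 179° = 71° = 71° (mod 360)

4.2562 cis(71°)


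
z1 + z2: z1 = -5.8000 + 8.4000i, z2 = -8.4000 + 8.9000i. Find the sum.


Real: -5.8 - 8.4 = -14.2
Imag: 8.4 + 8.9 = 17.3

-14.2000 + 17.3000i


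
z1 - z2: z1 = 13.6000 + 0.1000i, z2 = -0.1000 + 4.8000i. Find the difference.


Real: 13.6 + 0.1 = 13.7
Imag: 0.1 - 4.8 = -4.7

13.7000 - 4.7000i


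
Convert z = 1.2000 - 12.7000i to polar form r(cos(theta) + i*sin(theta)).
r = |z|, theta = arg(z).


r = sqrt(1.44+161.29) = sqrt(162.73) = 12.7566
theta = atan2(-12.7, 1.2) = -84.6023 degrees

r = 12.7566, theta = -84.6023 degrees


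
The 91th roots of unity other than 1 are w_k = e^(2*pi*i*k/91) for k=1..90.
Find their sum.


With w = e^(2*pi*i/91), all 91 of the 91th roots of unity w^0 = 1, w, ..., w^(90) sum to 0: 1 + w + ... + w^(90) = (1 - w^91)/(1 - w) = 0 since w^91 = 1, w ≠ 1.
Removing the root 1: w + w^2 + ... + w^(90) = 0 - 1 = -1

Sum = -1


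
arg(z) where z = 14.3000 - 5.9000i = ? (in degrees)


Re = 14.3, Im = -5.9
arg = atan2(-5.9, 14.3) = -22.4204 degrees

arg(z) = -22.4204 degrees


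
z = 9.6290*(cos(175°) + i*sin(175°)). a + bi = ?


a = 9.6290*cos(175°) = 9.6290*(-0.9962) = -9.5924
b = 9.6290*sin(175°) = 9.6290*0.087156 = 0.8392

-9.5924 + 0.8392i


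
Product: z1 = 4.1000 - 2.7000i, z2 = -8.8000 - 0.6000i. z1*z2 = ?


Real = 4.1*(-8.8) - (-2.7)*(-0.6) = -36.08 - 1.62 = -37.7
Imag = 4.1*(-0.6) - (8.8)*(-2.7) = -2.46 + 23.76 = 21.3

-37.7000 + 21.3000i


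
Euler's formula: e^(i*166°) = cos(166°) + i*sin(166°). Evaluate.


cos(166°) = -0.9703
sin(166°) = 0.2419

e^(i*166°) = -0.9703 + 0.2419i


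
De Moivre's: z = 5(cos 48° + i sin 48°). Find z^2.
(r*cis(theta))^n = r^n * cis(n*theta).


r^2 = 5^2 = 25
n*theta = 2*48° = 96° = 96° (mod 360)
a = 25*cos(96°) = -2.6132
b = 25*sin(96°) = 24.8630

25 cis(96°) = -2.6132 + 24.8630i


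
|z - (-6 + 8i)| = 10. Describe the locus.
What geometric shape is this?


|z - z0| = r is a circle with center z0 and radius r.
Center = (-6, 8), radius = 10

Circle with center (-6, 8) and radius 10


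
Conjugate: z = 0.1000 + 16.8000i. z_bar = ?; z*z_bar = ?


z_bar = 0.1000 - 16.8000i
z*z_bar = 0.1^2 + 16.8^2 = 0.01 + 282.24 = 282.25

z_bar = 0.1000 - 16.8000i, z*z_bar = 282.25


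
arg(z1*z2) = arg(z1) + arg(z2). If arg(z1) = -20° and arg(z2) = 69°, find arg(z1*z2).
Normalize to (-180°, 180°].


arg(z1*z2) = -20° + 69° = 49°
Normalized to (-180°, 180°]: 49°

49°


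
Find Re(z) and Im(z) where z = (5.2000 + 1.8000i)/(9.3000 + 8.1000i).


Multiply by conjugate: (5.2000 + 1.8000i)(9.3000 - 8.1000i) / (9.3^2 + 8.1^2)
Numerator real = 5.2*9.3 + 1.8*8.1 = 62.94
Numerator imag = 1.8*9.3 - 5.2*8.1 = -25.38
Denominator = 152.1
Re(z) = 62.94/152.1 = 0.4138
Im(z) = -25.38/152.1 = -0.1669

Re(z) = 0.4138, Im(z) = -0.1669


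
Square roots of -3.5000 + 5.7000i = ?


|z| = sqrt(12.25+32.49) = 6.6888
sqrt((|z|+a)/2) = sqrt((6.6888+(-3.5))/2) = sqrt(1.5944) = 1.2627
sqrt((|z|-a)/2) = sqrt((6.6888-(-3.5))/2) = sqrt(5.0944) = 2.2571

±(1.2627 + 2.2571i) i.e. 1.2627 + 2.2571i and -1.2627 - 2.2571i


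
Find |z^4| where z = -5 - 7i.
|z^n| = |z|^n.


|z| = sqrt(25+49) = sqrt(74) = 8.6023
|z^4| = |z|^4 = (sqrt(74))^4 = 74^2 = 5476

|z^4| = 5476


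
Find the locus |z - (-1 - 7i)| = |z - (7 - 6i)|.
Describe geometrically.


Equal distances means the locus is the perpendicular bisector of z1 and z2.
Midpoint = ((-1+7)/2, (-7+(-6))/2) = (3.0000, -6.5000)

Perpendicular bisector through (3.0000, -6.5000)


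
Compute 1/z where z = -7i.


|z|^2 = 0+49 = 49
1/z = (0 + 7i)/49

1/z = 0 + 0.1429i


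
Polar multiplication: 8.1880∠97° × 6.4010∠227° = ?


r = 8.1880 * 6.4010 = 52.4114
theta = 97° + 227° = 324° = 324° (mod 360)

52.4114 cis(324°)


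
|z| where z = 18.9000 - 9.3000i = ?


|z| = sqrt(18.9^2 + (-9.3)^2) = sqrt(357.21 + 86.49) = sqrt(443.7) = 21.0642

|z| = 21.0642


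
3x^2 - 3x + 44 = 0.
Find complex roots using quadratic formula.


disc = (-3)^2 - 4*3*44 = 9 - 528 = -519
sqrt(|disc|) = sqrt(519) = 22.7816
Real part = 3/(2*3) = 0.5000
Imag part = 22.7816/(2*3) = 3.7969

0.5000 ± 3.7969i


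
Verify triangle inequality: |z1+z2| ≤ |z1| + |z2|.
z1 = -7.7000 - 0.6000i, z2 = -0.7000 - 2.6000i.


|z1| = sqrt((-7.7)^2 + (-0.6)^2) = sqrt(59.65) = 7.7233
|z2| = sqrt((-0.7)^2 + (-2.6)^2) = sqrt(7.25) = 2.6926
z1+z2 = -8.4000 - 3.2000i
|z1+z2| = sqrt(80.8) = 8.9889
|z1|+|z2| = 7.7233 + 2.6926 = 10.4159

|z1+z2| = 8.9889 ≤ |z1|+|z2| = 10.4159 (verified)


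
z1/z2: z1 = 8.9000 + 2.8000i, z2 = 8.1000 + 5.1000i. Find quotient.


Conjugate of z2 = 8.1000 - 5.1000i
Numerator: (8.9000 + 2.8000i)(8.1000 - 5.1000i) = 86.3700 - 22.7100i
Denominator: 8.1^2 + 5.1^2 = 91.62
Result = (86.3700 - 22.7100i)/91.62

0.9427 - 0.2479i


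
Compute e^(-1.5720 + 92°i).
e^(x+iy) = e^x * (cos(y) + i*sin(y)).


e^-1.5720 = 0.2076
cos(92°) = -0.0349
sin(92°) = 0.9994
Real = 0.2076*(-0.0349) = -0.0072
Imag = 0.2076*0.9994 = 0.2075

-0.0072 + 0.2075i


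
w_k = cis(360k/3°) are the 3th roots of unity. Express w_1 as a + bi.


Angle = 360*1/3 = 120°
a = cos(120°) = -0.5000
b = sin(120°) = 0.8660

-0.5000 + 0.8660i


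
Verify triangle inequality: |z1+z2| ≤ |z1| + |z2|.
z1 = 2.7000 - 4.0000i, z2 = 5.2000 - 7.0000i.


|z1| = sqrt(2.7^2 + (-4)^2) = sqrt(23.29) = 4.8260
|z2| = sqrt(5.2^2 + (-7)^2) = sqrt(76.04) = 8.7201
z1+z2 = 7.9000 - 11.0000i
|z1+z2| = sqrt(183.41) = 13.5429
|z1|+|z2| = 4.8260 + 8.7201 = 13.5461

|z1+z2| = 13.5429 ≤ |z1|+|z2| = 13.5461 (verified)


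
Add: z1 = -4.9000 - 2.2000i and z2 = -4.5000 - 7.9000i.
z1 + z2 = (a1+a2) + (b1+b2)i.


Real: -4.9 - 4.5 = -9.4
Imag: -2.2 - 7.9 = -10.1

-9.4000 - 10.1000i


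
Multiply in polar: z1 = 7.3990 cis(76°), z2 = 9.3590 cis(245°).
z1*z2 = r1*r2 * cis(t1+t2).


r = 7.3990 * 9.3590 = 69.2472
theta = 76° + 245° = 321° = 321° (mod 360)

69.2472 cis(321°)


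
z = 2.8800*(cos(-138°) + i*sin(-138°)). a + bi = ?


a = 2.8800*cos(-138°) = 2.8800*(-0.743145) = -2.1403
b = 2.8800*sin(-138°) = 2.8800*(-0.66913) = -1.9271

-2.1403 - 1.9271i


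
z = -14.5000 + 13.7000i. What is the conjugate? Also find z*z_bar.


z_bar = -14.5000 - 13.7000i
z*z_bar = (-14.5)^2 + 13.7^2 = 210.25 + 187.69 = 397.94

z_bar = -14.5000 - 13.7000i, z*z_bar = 397.94


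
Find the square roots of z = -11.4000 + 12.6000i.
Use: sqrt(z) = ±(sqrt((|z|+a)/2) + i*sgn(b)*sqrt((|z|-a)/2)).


|z| = sqrt(129.96+158.76) = 16.9918
sqrt((|z|+a)/2) = sqrt((16.9918+(-11.4))/2) = sqrt(2.7959) = 1.6721
sqrt((|z|-a)/2) = sqrt((16.9918-(-11.4))/2) = sqrt(14.1959) = 3.7677

±(1.6721 + 3.7677i) i.e. 1.6721 + 3.7677i and -1.6721 - 3.7677i


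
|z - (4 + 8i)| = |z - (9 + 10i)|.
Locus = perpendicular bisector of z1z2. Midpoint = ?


Equal distances means the locus is the perpendicular bisector of z1 and z2.
Midpoint = ((4+9)/2, (8+10)/2) = (6.5000, 9.0000)

Perpendicular bisector through (6.5000, 9.0000)


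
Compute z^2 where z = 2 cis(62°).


r^2 = 2^2 = 4
n*theta = 2*62° = 124° = 124° (mod 360)
a = 4*cos(124°) = -2.2368
b = 4*sin(124°) = 3.3162

4 cis(124°) = -2.2368 + 3.3162i


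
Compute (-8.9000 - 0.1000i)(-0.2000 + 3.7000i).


Real = -8.9*(-0.2) - (-0.1)*3.7 = 1.78 - (-0.37) = 2.15
Imag = -8.9*3.7 - (0.2)*(-0.1) = -32.93 + 0.02 = -32.91

2.1500 - 32.9100i


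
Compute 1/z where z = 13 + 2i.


|z|^2 = 169+4 = 173
1/z = (13 - 2i)/173

1/z = 0.0751 - 0.0116i


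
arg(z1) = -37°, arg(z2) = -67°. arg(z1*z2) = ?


arg(z1*z2) = -37° - 67° = -104°
Normalized to (-180°, 180°]: -104°

-104°


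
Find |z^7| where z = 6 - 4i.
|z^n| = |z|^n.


|z| = sqrt(36+16) = sqrt(52) = 7.2111
|z^7| = |z|^7 = (sqrt(52))^7 = 52^3 * sqrt(52) = 140608*sqrt(52)

|z^7| = 140608*sqrt(52) ≈ 1013938.7075


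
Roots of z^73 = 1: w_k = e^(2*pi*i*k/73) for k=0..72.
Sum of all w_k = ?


The sum of all 73th roots of unity is 0.
Geometric series: (1 - w^73)/(1 - w) = (1-1)/(1-w) = 0 since w^73 = 1, w ≠ 1.
Alternatively: coefficient of z^72 in z^73 - 1 is 0.

0


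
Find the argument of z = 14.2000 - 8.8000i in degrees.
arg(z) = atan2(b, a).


Re = 14.2, Im = -8.8
arg = atan2(-8.8, 14.2) = -31.7873 degrees

arg(z) = -31.7873 degrees


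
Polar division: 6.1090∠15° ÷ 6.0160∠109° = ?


r = 6.1090 / 6.0160 = 1.0155
theta = 15° - 109° = -94° = 266° (mod 360)

1.0155 cis(266°)


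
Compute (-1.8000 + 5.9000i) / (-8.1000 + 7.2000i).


Conjugate of z2 = -8.1000 - 7.2000i
Numerator: (-1.8000 + 5.9000i)(-8.1000 - 7.2000i) = 57.0600 - 34.8300i
Denominator: (-8.1)^2 + 7.2^2 = 117.45
Result = (57.0600 - 34.8300i)/117.45

0.4858 - 0.2966i


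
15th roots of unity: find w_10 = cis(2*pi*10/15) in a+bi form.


Angle = 360*10/15 = 240°
a = cos(240°) = -0.5000
b = sin(240°) = -0.8660

-0.5000 - 0.8660i


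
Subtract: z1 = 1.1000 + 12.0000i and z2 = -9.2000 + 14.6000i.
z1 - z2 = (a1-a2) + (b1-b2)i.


Real: 1.1 + 9.2 = 10.3
Imag: 12 - 14.6 = -2.6

10.3000 - 2.6000i


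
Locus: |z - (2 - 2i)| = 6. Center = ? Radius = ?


|z - z0| = r is a circle with center z0 and radius r.
Center = (2, -2), radius = 6

Circle with center (2, -2) and radius 6


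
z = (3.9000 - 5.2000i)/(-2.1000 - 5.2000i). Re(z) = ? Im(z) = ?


Multiply by conjugate: (3.9000 - 5.2000i)(-2.1000 + 5.2000i) / ((-2.1)^2 + (-5.2)^2)
Numerator real = 3.9*(-2.1) - (5.2)*(-5.2) = 18.85
Numerator imag = -5.2*(-2.1) - 3.9*(-5.2) = 31.2
Denominator = 31.45
Re(z) = 18.85/31.45 = 0.5994
Im(z) = 31.2/31.45 = 0.9921

Re(z) = 0.5994, Im(z) = 0.9921


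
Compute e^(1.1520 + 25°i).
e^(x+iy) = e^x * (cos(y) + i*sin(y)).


e^1.1520 = 3.1645
cos(25°) = 0.9063
sin(25°) = 0.42262
Real = 3.1645*0.9063 = 2.8680
Imag = 3.1645*0.42262 = 1.3374

2.8680 + 1.3374i


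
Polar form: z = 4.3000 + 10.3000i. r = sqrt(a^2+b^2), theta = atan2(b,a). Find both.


r = sqrt(18.49+106.09) = sqrt(124.58) = 11.1615
theta = atan2(10.3, 4.3) = 67.3406 degrees

r = 11.1615, theta = 67.3406 degrees


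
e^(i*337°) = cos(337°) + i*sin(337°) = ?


cos(337°) = 0.9205
sin(337°) = -0.3907

e^(i*337°) = 0.9205 - 0.3907i


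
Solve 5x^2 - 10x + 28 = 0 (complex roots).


disc = (-10)^2 - 4*5*28 = 100 - 560 = -460
sqrt(|disc|) = sqrt(460) = 21.4476
Real part = 10/(2*5) = 1.0000
Imag part = 21.4476/(2*5) = 2.1448

1.0000 ± 2.1448i


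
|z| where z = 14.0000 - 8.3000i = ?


|z| = sqrt(14^2 + (-8.3)^2) = sqrt(196 + 68.89) = sqrt(264.89) = 16.2754

|z| = 16.2754


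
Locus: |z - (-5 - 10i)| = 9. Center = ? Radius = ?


|z - z0| = r is a circle with center z0 and radius r.
Center = (-5, -10), radius = 9

Circle with center (-5, -10) and radius 9


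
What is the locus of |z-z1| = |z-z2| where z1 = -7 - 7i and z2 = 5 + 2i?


Equal distances means the locus is the perpendicular bisector of z1 and z2.
Midpoint = ((-7+5)/2, (-7+2)/2) = (-1.0000, -2.5000)

Perpendicular bisector through (-1.0000, -2.5000)


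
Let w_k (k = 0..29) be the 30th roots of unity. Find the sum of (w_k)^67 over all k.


The roots are w_k = w^k with w = e^(2*pi*i/30), and (w^k)^67 = (w^67)^k.
So S = 1 + u + u^2 + ... + u^(29) with u = w^67.
67 = 2*30 + 7, so 67 is not a multiple of 30: u = (w^30)^2 * w^7 = w^7 ≠ 1 (w is a primitive 30th root), while u^30 = (w^30)^67 = 1.
Geometric series: S = (1 - u^30)/(1 - u) = (1 - 1)/(1 - u) = 0

S = 0


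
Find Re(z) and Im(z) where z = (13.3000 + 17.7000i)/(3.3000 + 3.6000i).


Multiply by conjugate: (13.3000 + 17.7000i)(3.3000 - 3.6000i) / (3.3^2 + 3.6^2)
Numerator real = 13.3*3.3 + 17.7*3.6 = 107.61
Numerator imag = 17.7*3.3 - 13.3*3.6 = 10.53
Denominator = 23.85
Re(z) = 107.61/23.85 = 4.5119
Im(z) = 10.53/23.85 = 0.4415

Re(z) = 4.5119, Im(z) = 0.4415


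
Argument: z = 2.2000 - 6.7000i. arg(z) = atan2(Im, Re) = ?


Re = 2.2, Im = -6.7
arg = atan2(-6.7, 2.2) = -71.8220 degrees

arg(z) = -71.8220 degrees


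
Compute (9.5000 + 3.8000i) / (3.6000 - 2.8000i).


Conjugate of z2 = 3.6000 + 2.8000i
Numerator: (9.5000 + 3.8000i)(3.6000 + 2.8000i) = 23.5600 + 40.2800i
Denominator: 3.6^2 + (-2.8)^2 = 20.8
Result = (23.5600 + 40.2800i)/20.8

1.1327 + 1.9365i


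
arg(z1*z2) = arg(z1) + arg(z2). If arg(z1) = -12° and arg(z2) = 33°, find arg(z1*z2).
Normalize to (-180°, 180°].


arg(z1*z2) = -12° + 33° = 21°
Normalized to (-180°, 180°]: 21°

21°


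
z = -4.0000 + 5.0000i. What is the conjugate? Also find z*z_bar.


z_bar = -4.0000 - 5.0000i
z*z_bar = (-4)^2 + 5^2 = 16 + 25 = 41

z_bar = -4.0000 - 5.0000i, z*z_bar = 41


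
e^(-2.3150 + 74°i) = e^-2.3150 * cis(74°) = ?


e^-2.3150 = 0.09877
cos(74°) = 0.2756
sin(74°) = 0.9613
Real = 0.09877*0.2756 = 0.0272
Imag = 0.09877*0.9613 = 0.0949

0.0272 + 0.0949i


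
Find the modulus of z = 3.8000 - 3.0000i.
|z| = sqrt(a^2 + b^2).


|z| = sqrt(3.8^2 + (-3)^2) = sqrt(14.44 + 9) = sqrt(23.44) = 4.8415

|z| = 4.8415


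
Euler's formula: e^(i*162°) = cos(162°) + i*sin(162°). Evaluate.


cos(162°) = -0.9511
sin(162°) = 0.3090

e^(i*162°) = -0.9511 + 0.3090i


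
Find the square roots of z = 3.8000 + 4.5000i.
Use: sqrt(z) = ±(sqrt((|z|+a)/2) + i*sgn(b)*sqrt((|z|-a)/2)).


|z| = sqrt(14.44+20.25) = 5.8898
sqrt((|z|+a)/2) = sqrt((5.8898+3.8)/2) = sqrt(4.8449) = 2.2011
sqrt((|z|-a)/2) = sqrt((5.8898-3.8)/2) = sqrt(1.0449) = 1.0222

±(2.2011 + 1.0222i) i.e. 2.2011 + 1.0222i and -2.2011 - 1.0222i


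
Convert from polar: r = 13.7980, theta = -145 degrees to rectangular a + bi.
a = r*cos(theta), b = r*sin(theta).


a = 13.7980*cos(-145°) = 13.7980*(-0.819152) = -11.3027
b = 13.7980*sin(-145°) = 13.7980*(-0.573576) = -7.9142

-11.3027 - 7.9142i


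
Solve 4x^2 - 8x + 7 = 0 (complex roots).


disc = (-8)^2 - 4*4*7 = 64 - 112 = -48
sqrt(|disc|) = sqrt(48) = 6.9282
Real part = 8/(2*4) = 1.0000
Imag part = 6.9282/(2*4) = 0.8660

1.0000 ± 0.8660i


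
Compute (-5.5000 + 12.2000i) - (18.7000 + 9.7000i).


Real: -5.5 - 18.7 = -24.2
Imag: 12.2 - 9.7 = 2.5

-24.2000 + 2.5000i


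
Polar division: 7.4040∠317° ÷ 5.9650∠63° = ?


r = 7.4040 / 5.9650 = 1.2412
theta = 317° - 63° = 254° = 254° (mod 360)

1.2412 cis(254°)


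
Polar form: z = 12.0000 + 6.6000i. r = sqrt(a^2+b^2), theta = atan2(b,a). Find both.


r = sqrt(144+43.56) = sqrt(187.56) = 13.6953
theta = atan2(6.6, 12) = 28.8108 degrees

r = 13.6953, theta = 28.8108 degrees


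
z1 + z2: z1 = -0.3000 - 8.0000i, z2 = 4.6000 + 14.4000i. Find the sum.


Real: -0.3 + 4.6 = 4.3
Imag: -8 + 14.4 = 6.4

4.3000 + 6.4000i


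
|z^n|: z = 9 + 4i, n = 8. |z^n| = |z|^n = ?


|z| = sqrt(81+16) = sqrt(97) = 9.8489
|z^8| = |z|^8 = (sqrt(97))^8 = 97^4 = 88529281

|z^8| = 88529281


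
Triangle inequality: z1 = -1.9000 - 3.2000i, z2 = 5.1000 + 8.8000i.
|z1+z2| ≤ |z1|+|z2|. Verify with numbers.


|z1| = sqrt((-1.9)^2 + (-3.2)^2) = sqrt(13.85) = 3.7216
|z2| = sqrt(5.1^2 + 8.8^2) = sqrt(103.45) = 10.1710
z1+z2 = 3.2000 + 5.6000i
|z1+z2| = sqrt(41.6) = 6.4498
|z1|+|z2| = 3.7216 + 10.1710 = 13.8926

|z1+z2| = 6.4498 ≤ |z1|+|z2| = 13.8926 (verified)


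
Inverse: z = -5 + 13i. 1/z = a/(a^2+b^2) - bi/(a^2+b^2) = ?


|z|^2 = 25+169 = 194
1/z = (-5 - 13i)/194

1/z = -0.0258 - 0.0670i


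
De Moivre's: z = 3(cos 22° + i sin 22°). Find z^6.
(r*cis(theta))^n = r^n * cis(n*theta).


r^6 = 3^6 = 729
n*theta = 6*22° = 132° = 132° (mod 360)
a = 729*cos(132°) = -487.7962
b = 729*sin(132°) = 541.7526

729 cis(132°) = -487.7962 + 541.7526i


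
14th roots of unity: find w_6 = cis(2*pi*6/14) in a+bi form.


Angle = 360*6/14 = 154.2857°
a = cos(154.2857°) = -0.9010
b = sin(154.2857°) = 0.4339

-0.9010 + 0.4339i


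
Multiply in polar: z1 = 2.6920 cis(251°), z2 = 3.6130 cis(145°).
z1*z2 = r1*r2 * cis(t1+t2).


r = 2.6920 * 3.6130 = 9.7262
theta = 251° + 145° = 396° = 36° (mod 360)

9.7262 cis(36°)


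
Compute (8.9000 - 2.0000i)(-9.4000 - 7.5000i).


Real = 8.9*(-9.4) - (-2)*(-7.5) = -83.66 - 15 = -98.66
Imag = 8.9*(-7.5) - (9.4)*(-2) = -66.75 + 18.8 = -47.95

-98.6600 - 47.9500i


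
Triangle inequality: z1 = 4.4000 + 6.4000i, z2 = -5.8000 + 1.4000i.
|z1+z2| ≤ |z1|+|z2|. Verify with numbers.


|z1| = sqrt(4.4^2 + 6.4^2) = sqrt(60.32) = 7.7666
|z2| = sqrt((-5.8)^2 + 1.4^2) = sqrt(35.6) = 5.9666
z1+z2 = -1.4000 + 7.8000i
|z1+z2| = sqrt(62.8) = 7.9246
|z1|+|z2| = 7.7666 + 5.9666 = 13.7332

|z1+z2| = 7.9246 ≤ |z1|+|z2| = 13.7332 (verified)


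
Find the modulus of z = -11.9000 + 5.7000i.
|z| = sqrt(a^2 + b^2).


|z| = sqrt((-11.9)^2 + 5.7^2) = sqrt(141.61 + 32.49) = sqrt(174.1) = 13.1947

|z| = 13.1947


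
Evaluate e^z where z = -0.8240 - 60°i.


e^-0.8240 = 0.43867
cos(-60°) = 0.5
sin(-60°) = -0.866
Real = 0.43867*0.5 = 0.2193
Imag = 0.43867*(-0.866) = -0.3799

0.2193 - 0.3799i


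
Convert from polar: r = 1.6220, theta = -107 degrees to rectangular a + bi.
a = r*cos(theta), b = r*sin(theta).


a = 1.6220*cos(-107°) = 1.6220*(-0.29237) = -0.4742
b = 1.6220*sin(-107°) = 1.6220*(-0.9563) = -1.5511

-0.4742 - 1.5511i


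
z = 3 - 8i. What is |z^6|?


|z| = sqrt(9+64) = sqrt(73) = 8.5440
|z^6| = |z|^6 = (sqrt(73))^6 = 73^3 = 389017

|z^6| = 389017


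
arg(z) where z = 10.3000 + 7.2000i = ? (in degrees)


Re = 10.3, Im = 7.2
arg = atan2(7.2, 10.3) = 34.9547 degrees

arg(z) = 34.9547 degrees


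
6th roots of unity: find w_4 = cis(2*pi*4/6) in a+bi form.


Angle = 360*4/6 = 240°
a = cos(240°) = -0.5000
b = sin(240°) = -0.8660

-0.5000 - 0.8660i


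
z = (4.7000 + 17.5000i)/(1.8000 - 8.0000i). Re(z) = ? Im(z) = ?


Multiply by conjugate: (4.7000 + 17.5000i)(1.8000 + 8.0000i) / (1.8^2 + (-8)^2)
Numerator real = 4.7*1.8 + 17.5*(-8) = -131.54
Numerator imag = 17.5*1.8 - 4.7*(-8) = 69.1
Denominator = 67.24
Re(z) = -131.54/67.24 = -1.9563
Im(z) = 69.1/67.24 = 1.0277

Re(z) = -1.9563, Im(z) = 1.0277


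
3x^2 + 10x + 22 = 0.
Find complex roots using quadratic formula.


disc = 10^2 - 4*3*22 = 100 - 264 = -164
sqrt(|disc|) = sqrt(164) = 12.8062
Real part = -10/(2*3) = -1.6667
Imag part = 12.8062/(2*3) = 2.1344

-1.6667 ± 2.1344i


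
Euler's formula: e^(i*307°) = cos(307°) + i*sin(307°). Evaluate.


cos(307°) = 0.6018
sin(307°) = -0.7986

e^(i*307°) = 0.6018 - 0.7986i


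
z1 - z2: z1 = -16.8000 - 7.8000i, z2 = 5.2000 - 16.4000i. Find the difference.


Real: -16.8 - 5.2 = -22
Imag: -7.8 + 16.4 = 8.6

-22.0000 + 8.6000i


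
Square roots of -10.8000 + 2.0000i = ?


|z| = sqrt(116.64+4) = 10.9836
sqrt((|z|+a)/2) = sqrt((10.9836+(-10.8))/2) = sqrt(0.0918) = 0.3030
sqrt((|z|-a)/2) = sqrt((10.9836-(-10.8))/2) = sqrt(10.8918) = 3.3003

±(0.3030 + 3.3003i) i.e. 0.3030 + 3.3003i and -0.3030 - 3.3003i


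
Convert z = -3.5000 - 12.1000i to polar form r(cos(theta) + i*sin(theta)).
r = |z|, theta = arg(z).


r = sqrt(12.25+146.41) = sqrt(158.66) = 12.5960
theta = atan2(-12.1, -3.5) = -106.1328 degrees

r = 12.5960, theta = -106.1328 degrees


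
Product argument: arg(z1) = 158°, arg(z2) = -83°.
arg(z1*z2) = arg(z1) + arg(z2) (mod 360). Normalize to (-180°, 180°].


arg(z1*z2) = 158° - 83° = 75°
Normalized to (-180°, 180°]: 75°

75°


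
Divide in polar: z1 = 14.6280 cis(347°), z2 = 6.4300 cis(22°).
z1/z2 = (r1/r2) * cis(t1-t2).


r = 14.6280 / 6.4300 = 2.2750
theta = 347° - 22° = 325° = 325° (mod 360)

2.2750 cis(325°)


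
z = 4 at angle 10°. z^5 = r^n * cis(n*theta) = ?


r^5 = 4^5 = 1024
n*theta = 5*10° = 50° = 50° (mod 360)
a = 1024*cos(50°) = 658.2145
b = 1024*sin(50°) = 784.4295

1024 cis(50°) = 658.2145 + 784.4295i


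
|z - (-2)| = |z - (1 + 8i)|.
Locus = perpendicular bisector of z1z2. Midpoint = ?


Equal distances means the locus is the perpendicular bisector of z1 and z2.
Midpoint = ((-2+1)/2, (0+8)/2) = (-0.5000, 4.0000)

Perpendicular bisector through (-0.5000, 4.0000)


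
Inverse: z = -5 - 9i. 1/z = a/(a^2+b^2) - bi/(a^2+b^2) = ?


|z|^2 = 25+81 = 106
1/z = (-5 + 9i)/106

1/z = -0.0472 + 0.0849i


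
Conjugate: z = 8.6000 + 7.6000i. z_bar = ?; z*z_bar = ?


z_bar = 8.6000 - 7.6000i
z*z_bar = 8.6^2 + 7.6^2 = 73.96 + 57.76 = 131.72

z_bar = 8.6000 - 7.6000i, z*z_bar = 131.72


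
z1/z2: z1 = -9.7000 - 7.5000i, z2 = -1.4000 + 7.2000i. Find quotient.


Conjugate of z2 = -1.4000 - 7.2000i
Numerator: (-9.7000 - 7.5000i)(-1.4000 - 7.2000i) = -40.4200 + 80.3400i
Denominator: (-1.4)^2 + 7.2^2 = 53.8
Result = (-40.4200 + 80.3400i)/53.8

-0.7513 + 1.4933i


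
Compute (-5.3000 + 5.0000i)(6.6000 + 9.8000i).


Real = -5.3*6.6 - 5*9.8 = -34.98 - 49 = -83.98
Imag = -5.3*9.8 + 6.6*5 = -51.94 + 33 = -18.94

-83.9800 - 18.9400i


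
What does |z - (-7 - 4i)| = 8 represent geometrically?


|z - z0| = r is a circle with center z0 and radius r.
Center = (-7, -4), radius = 8

Circle with center (-7, -4) and radius 8


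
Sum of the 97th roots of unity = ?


The sum of all 97th roots of unity is 0.
Geometric series: (1 - w^97)/(1 - w) = (1-1)/(1-w) = 0 since w^97 = 1, w ≠ 1.
Alternatively: coefficient of z^96 in z^97 - 1 is 0.

0


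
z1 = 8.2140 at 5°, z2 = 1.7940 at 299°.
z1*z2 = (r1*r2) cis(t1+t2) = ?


r = 8.2140 * 1.7940 = 14.7359
theta = 5° + 299° = 304° = 304° (mod 360)

14.7359 cis(304°)


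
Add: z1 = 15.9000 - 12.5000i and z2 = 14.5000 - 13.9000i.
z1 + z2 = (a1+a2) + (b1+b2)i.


Real: 15.9 + 14.5 = 30.4
Imag: -12.5 - 13.9 = -26.4

30.4000 - 26.4000i


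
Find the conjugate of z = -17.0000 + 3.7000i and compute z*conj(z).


z_bar = -17.0000 - 3.7000i
z*z_bar = (-17)^2 + 3.7^2 = 289 + 13.69 = 302.69

z_bar = -17.0000 - 3.7000i, z*z_bar = 302.69


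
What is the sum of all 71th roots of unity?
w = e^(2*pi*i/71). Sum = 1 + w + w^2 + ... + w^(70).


The sum of all 71th roots of unity is 0.
Geometric series: (1 - w^71)/(1 - w) = (1-1)/(1-w) = 0 since w^71 = 1, w ≠ 1.
Alternatively: coefficient of z^70 in z^71 - 1 is 0.

0


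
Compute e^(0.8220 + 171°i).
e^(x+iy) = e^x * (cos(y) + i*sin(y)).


e^0.8220 = 2.2750
cos(171°) = -0.9877
sin(171°) = 0.15643
Real = 2.2750*(-0.9877) = -2.2470
Imag = 2.2750*0.15643 = 0.3559

-2.2470 + 0.3559i


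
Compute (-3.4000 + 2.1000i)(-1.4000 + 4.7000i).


Real = -3.4*(-1.4) - 2.1*4.7 = 4.76 - 9.87 = -5.11
Imag = -3.4*4.7 - (1.4)*2.1 = -15.98 - (2.94) = -18.92

-5.1100 - 18.9200i


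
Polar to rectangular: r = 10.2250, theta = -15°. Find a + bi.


a = 10.2250*cos(-15°) = 10.2250*0.96593 = 9.8766
b = 10.2250*sin(-15°) = 10.2250*(-0.25882) = -2.6464

9.8766 - 2.6464i


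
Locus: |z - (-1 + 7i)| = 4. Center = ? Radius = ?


|z - z0| = r is a circle with center z0 and radius r.
Center = (-1, 7), radius = 4

Circle with center (-1, 7) and radius 4


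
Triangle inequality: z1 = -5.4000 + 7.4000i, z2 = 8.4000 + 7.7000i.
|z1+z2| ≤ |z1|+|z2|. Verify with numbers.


|z1| = sqrt((-5.4)^2 + 7.4^2) = sqrt(83.92) = 9.1608
|z2| = sqrt(8.4^2 + 7.7^2) = sqrt(129.85) = 11.3952
z1+z2 = 3.0000 + 15.1000i
|z1+z2| = sqrt(237.01) = 15.3951
|z1|+|z2| = 9.1608 + 11.3952 = 20.5560

|z1+z2| = 15.3951 ≤ |z1|+|z2| = 20.5560 (verified)


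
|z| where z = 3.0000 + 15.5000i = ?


|z| = sqrt(3^2 + 15.5^2) = sqrt(9 + 240.25) = sqrt(249.25) = 15.7877

|z| = 15.7877


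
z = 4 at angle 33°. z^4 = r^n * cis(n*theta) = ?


r^4 = 4^4 = 256
n*theta = 4*33° = 132° = 132° (mod 360)
a = 256*cos(132°) = -171.2974
b = 256*sin(132°) = 190.2451

256 cis(132°) = -171.2974 + 190.2451i


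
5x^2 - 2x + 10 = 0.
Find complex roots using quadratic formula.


disc = (-2)^2 - 4*5*10 = 4 - 200 = -196
sqrt(|disc|) = sqrt(196) = 14.0000
Real part = 2/(2*5) = 0.2000
Imag part = 14.0000/(2*5) = 1.4000

0.2000 ± 1.4000i


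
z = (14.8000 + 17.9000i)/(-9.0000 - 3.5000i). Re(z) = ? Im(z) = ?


Multiply by conjugate: (14.8000 + 17.9000i)(-9.0000 + 3.5000i) / ((-9)^2 + (-3.5)^2)
Numerator real = 14.8*(-9) + 17.9*(-3.5) = -195.85
Numerator imag = 17.9*(-9) - 14.8*(-3.5) = -109.3
Denominator = 93.25
Re(z) = -195.85/93.25 = -2.1003
Im(z) = -109.3/93.25 = -1.1721

Re(z) = -2.1003, Im(z) = -1.1721


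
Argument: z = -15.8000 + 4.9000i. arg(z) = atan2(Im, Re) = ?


Re = -15.8, Im = 4.9
arg = atan2(4.9, -15.8) = 162.7699 degrees

arg(z) = 162.7699 degrees


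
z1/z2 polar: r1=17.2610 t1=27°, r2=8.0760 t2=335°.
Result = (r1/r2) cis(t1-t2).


r = 17.2610 / 8.0760 = 2.1373
theta = 27° - 335° = -308° = 52° (mod 360)

2.1373 cis(52°)


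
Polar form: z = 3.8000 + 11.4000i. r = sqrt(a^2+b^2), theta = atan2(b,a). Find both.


r = sqrt(14.44+129.96) = sqrt(144.4) = 12.0167
theta = atan2(11.4, 3.8) = 71.5651 degrees

r = 12.0167, theta = 71.5651 degrees


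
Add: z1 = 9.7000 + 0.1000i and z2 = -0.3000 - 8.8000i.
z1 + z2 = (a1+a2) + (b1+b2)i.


Real: 9.7 - 0.3 = 9.4
Imag: 0.1 - 8.8 = -8.7

9.4000 - 8.7000i


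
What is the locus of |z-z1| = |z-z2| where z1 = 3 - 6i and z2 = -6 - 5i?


Equal distances means the locus is the perpendicular bisector of z1 and z2.
Midpoint = ((3+(-6))/2, (-6+(-5))/2) = (-1.5000, -5.5000)

Perpendicular bisector through (-1.5000, -5.5000)


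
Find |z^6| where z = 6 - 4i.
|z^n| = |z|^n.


|z| = sqrt(36+16) = sqrt(52) = 7.2111
|z^6| = |z|^6 = (sqrt(52))^6 = 52^3 = 140608

|z^6| = 140608


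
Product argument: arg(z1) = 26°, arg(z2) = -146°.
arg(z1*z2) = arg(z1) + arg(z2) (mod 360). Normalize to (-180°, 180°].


arg(z1*z2) = 26° - 146° = -120°
Normalized to (-180°, 180°]: -120°

-120°


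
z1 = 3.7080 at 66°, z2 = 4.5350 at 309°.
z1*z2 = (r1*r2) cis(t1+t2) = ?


r = 3.7080 * 4.5350 = 16.8158
theta = 66° + 309° = 375° = 15° (mod 360)

16.8158 cis(15°)


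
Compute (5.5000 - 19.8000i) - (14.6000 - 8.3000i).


Real: 5.5 - 14.6 = -9.1
Imag: -19.8 + 8.3 = -11.5

-9.1000 - 11.5000i


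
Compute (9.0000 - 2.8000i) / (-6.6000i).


Conjugate of z2 = 6.6000i
Numerator: (9.0000 - 2.8000i)(6.6000i) = 18.4800 + 59.4000i
Denominator: 0^2 + (-6.6)^2 = 43.56
Result = (18.4800 + 59.4000i)/43.56

0.4242 + 1.3636i


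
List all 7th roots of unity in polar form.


The 7th roots of unity are cis(360k/7°) for k=0..6
Angle step = 360/7 = 51.4286°
Primitive root: cis(51.4286°)
Primitive root = 0.6235 + 0.7818i

7 roots at angles: 0°, 51.4286°, 102.8571°, 154.2857°, 205.7143°, 257.1429°, 308.5714°


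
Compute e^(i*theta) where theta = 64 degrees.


cos(64°) = 0.4384
sin(64°) = 0.8988

e^(i*64°) = 0.4384 + 0.8988i


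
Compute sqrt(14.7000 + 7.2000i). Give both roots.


|z| = sqrt(216.09+51.84) = 16.3686
sqrt((|z|+a)/2) = sqrt((16.3686+14.7)/2) = sqrt(15.5343) = 3.9414
sqrt((|z|-a)/2) = sqrt((16.3686-14.7)/2) = sqrt(0.8343) = 0.9134

±(3.9414 + 0.9134i) i.e. 3.9414 + 0.9134i and -3.9414 - 0.9134i


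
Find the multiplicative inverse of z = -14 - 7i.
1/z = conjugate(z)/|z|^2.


|z|^2 = 196+49 = 245
1/z = (-14 + 7i)/245

1/z = -0.0571 + 0.0286i


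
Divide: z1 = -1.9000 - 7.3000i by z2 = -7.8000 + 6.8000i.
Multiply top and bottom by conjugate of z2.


Conjugate of z2 = -7.8000 - 6.8000i
Numerator: (-1.9000 - 7.3000i)(-7.8000 - 6.8000i) = -34.8200 + 69.8600i
Denominator: (-7.8)^2 + 6.8^2 = 107.08
Result = (-34.8200 + 69.8600i)/107.08

-0.3252 + 0.6524i


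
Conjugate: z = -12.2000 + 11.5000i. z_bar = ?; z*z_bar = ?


z_bar = -12.2000 - 11.5000i
z*z_bar = (-12.2)^2 + 11.5^2 = 148.84 + 132.25 = 281.09

z_bar = -12.2000 - 11.5000i, z*z_bar = 281.09


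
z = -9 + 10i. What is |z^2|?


|z| = sqrt(81+100) = sqrt(181) = 13.4536
|z^2| = |z|^2 = (sqrt(181))^2 = 181

|z^2| = 181


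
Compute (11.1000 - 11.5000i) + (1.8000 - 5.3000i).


Real: 11.1 + 1.8 = 12.9
Imag: -11.5 - 5.3 = -16.8

12.9000 - 16.8000i


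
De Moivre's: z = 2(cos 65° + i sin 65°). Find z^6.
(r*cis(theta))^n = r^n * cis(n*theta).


r^6 = 2^6 = 64
n*theta = 6*65° = 390° = 30° (mod 360)
a = 64*cos(30°) = 55.4256
b = 64*sin(30°) = 32.0000

64 cis(30°) = 55.4256 + 32.0000i


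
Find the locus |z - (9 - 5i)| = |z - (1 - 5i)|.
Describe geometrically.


Equal distances means the locus is the perpendicular bisector of z1 and z2.
Midpoint = ((9+1)/2, (-5+(-5))/2) = (5.0000, -5.0000)

Perpendicular bisector through (5.0000, -5.0000)


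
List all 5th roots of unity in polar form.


The 5th roots of unity are cis(360k/5°) for k=0..4
Angle step = 360/5 = 72°
Primitive root: cis(72°)
Primitive root = 0.3090 + 0.9511i

5 roots at angles: 0°, 72°, 144°, 216°, 288°


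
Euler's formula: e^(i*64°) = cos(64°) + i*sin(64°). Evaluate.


cos(64°) = 0.4384
sin(64°) = 0.8988

e^(i*64°) = 0.4384 + 0.8988i


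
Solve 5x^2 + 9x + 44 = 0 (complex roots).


disc = 9^2 - 4*5*44 = 81 - 880 = -799
sqrt(|disc|) = sqrt(799) = 28.2666
Real part = -9/(2*5) = -0.9000
Imag part = 28.2666/(2*5) = 2.8267

-0.9000 ± 2.8267i


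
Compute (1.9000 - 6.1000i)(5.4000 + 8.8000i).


Real = 1.9*5.4 - (-6.1)*8.8 = 10.26 - (-53.68) = 63.94
Imag = 1.9*8.8 + 5.4*(-6.1) = 16.72 - (32.94) = -16.22

63.9400 - 16.2200i


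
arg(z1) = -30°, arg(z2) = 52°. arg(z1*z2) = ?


arg(z1*z2) = -30° + 52° = 22°
Normalized to (-180°, 180°]: 22°

22°


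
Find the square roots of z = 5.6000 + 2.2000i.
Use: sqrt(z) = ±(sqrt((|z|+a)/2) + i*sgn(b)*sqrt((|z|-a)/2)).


|z| = sqrt(31.36+4.84) = 6.0166
sqrt((|z|+a)/2) = sqrt((6.0166+5.6)/2) = sqrt(5.8083) = 2.4100
sqrt((|z|-a)/2) = sqrt((6.0166-5.6)/2) = sqrt(0.2083) = 0.4564

±(2.4100 + 0.4564i) i.e. 2.4100 + 0.4564i and -2.4100 - 0.4564i


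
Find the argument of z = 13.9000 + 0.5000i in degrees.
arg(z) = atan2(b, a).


Re = 13.9, Im = 0.5
arg = atan2(0.5, 13.9) = 2.0601 degrees

arg(z) = 2.0601 degrees


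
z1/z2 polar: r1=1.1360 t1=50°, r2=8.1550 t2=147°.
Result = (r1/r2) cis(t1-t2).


r = 1.1360 / 8.1550 = 0.1393
theta = 50° - 147° = -97° = 263° (mod 360)

0.1393 cis(263°)


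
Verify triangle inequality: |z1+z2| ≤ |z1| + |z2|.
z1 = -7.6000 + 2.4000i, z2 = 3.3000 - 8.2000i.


|z1| = sqrt((-7.6)^2 + 2.4^2) = sqrt(63.52) = 7.9699
|z2| = sqrt(3.3^2 + (-8.2)^2) = sqrt(78.13) = 8.8391
z1+z2 = -4.3000 - 5.8000i
|z1+z2| = sqrt(52.13) = 7.2201
|z1|+|z2| = 7.9699 + 8.8391 = 16.8090

|z1+z2| = 7.2201 ≤ |z1|+|z2| = 16.8090 (verified)


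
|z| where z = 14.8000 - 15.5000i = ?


|z| = sqrt(14.8^2 + (-15.5)^2) = sqrt(219.04 + 240.25) = sqrt(459.29) = 21.4311

|z| = 21.4311


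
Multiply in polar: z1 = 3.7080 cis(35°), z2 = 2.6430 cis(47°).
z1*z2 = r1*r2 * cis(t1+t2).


r = 3.7080 * 2.6430 = 9.8002
theta = 35° + 47° = 82° = 82° (mod 360)

9.8002 cis(82°)


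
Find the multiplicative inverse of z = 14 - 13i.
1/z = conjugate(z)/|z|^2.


|z|^2 = 196+169 = 365
1/z = (14 + 13i)/365

1/z = 0.0384 + 0.0356i


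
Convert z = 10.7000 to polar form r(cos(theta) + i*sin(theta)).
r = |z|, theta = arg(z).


r = sqrt(114.49+0) = sqrt(114.49) = 10.7000
theta = atan2(0, 10.7) = 0 degrees

r = 10.7000, theta = 0 degrees


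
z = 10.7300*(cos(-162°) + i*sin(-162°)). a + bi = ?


a = 10.7300*cos(-162°) = 10.7300*(-0.951057) = -10.2048
b = 10.7300*sin(-162°) = 10.7300*(-0.30902) = -3.3158

-10.2048 - 3.3158i


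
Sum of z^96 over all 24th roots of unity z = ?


The roots are w_k = w^k with w = e^(2*pi*i/24), and (w^k)^96 = (w^96)^k.
So S = 1 + u + u^2 + ... + u^(23) with u = w^96.
96 = 4*24 + 0, so 96 is a multiple of 24 and u = (w^24)^4 = 1.
Every one of the 24 terms equals 1: S = 24

S = 24


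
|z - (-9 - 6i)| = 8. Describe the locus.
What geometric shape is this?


|z - z0| = r is a circle with center z0 and radius r.
Center = (-9, -6), radius = 8

Circle with center (-9, -6) and radius 8


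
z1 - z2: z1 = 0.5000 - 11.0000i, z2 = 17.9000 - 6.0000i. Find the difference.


Real: 0.5 - 17.9 = -17.4
Imag: -11 + 6 = -5

-17.4000 - 5.0000i


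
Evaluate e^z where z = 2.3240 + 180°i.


e^2.3240 = 10.2165
cos(180°) = -1
sin(180°) = 0
Real = 10.2165*(-1) = -10.2165
Imag = 10.2165*0 = 0

-10.2165 + 0i


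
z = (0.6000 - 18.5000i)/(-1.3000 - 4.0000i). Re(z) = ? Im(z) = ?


Multiply by conjugate: (0.6000 - 18.5000i)(-1.3000 + 4.0000i) / ((-1.3)^2 + (-4)^2)
Numerator real = 0.6*(-1.3) - (18.5)*(-4) = 73.22
Numerator imag = -18.5*(-1.3) - 0.6*(-4) = 26.45
Denominator = 17.69
Re(z) = 73.22/17.69 = 4.1391
Im(z) = 26.45/17.69 = 1.4952

Re(z) = 4.1391, Im(z) = 1.4952


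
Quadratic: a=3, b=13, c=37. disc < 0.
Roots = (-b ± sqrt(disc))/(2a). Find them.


disc = 13^2 - 4*3*37 = 169 - 444 = -275
sqrt(|disc|) = sqrt(275) = 16.5831
Real part = -13/(2*3) = -2.1667
Imag part = 16.5831/(2*3) = 2.7639

-2.1667 ± 2.7639i


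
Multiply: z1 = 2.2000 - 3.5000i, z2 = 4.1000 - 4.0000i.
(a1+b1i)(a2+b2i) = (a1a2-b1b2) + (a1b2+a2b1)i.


Real = 2.2*4.1 - (-3.5)*(-4) = 9.02 - 14 = -4.98
Imag = 2.2*(-4) + 4.1*(-3.5) = -8.8 - (14.35) = -23.15

-4.9800 - 23.1500i


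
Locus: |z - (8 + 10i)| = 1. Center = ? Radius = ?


|z - z0| = r is a circle with center z0 and radius r.
Center = (8, 10), radius = 1

Circle with center (8, 10) and radius 1


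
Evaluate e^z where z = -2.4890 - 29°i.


e^-2.4890 = 0.0830
cos(-29°) = 0.8746
sin(-29°) = -0.4848
Real = 0.0830*0.8746 = 0.0726
Imag = 0.0830*(-0.4848) = -0.0402

0.0726 - 0.0402i
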